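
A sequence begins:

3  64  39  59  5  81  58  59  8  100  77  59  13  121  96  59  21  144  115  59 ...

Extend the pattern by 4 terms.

34, 169, 134, 59

Split by position mod 4: positions 1, 5, 9, … form one track, and each other residue class forms its own.
Track A: 3, 5, 8, 13, 21 (Fibonacci-style (each term is the sum of the two before it)).
Track B: 64, 81, 100, 121, 144 (perfect squares starting at 8²).
Track C: 39, 58, 77, 96, 115 (adding 19 each time).
Track D: 59, 59, 59, 59, 59 (the constant sequence 59).
The 21st slot belongs to track A; its 6th term is 34.
Position 22 → track B, term 6 = 169.
Position 23 falls in track C as its term 6, giving 134.
Term 24 comes from track D (its 6th entry): 59.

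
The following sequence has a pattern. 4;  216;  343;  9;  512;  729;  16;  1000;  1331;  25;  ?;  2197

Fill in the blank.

1728

Reading positions in blocks of 3 reveals the pattern ABB — 2 tracks woven together.
Track A: 4, 9, 16, 25 (perfect squares starting at 2²).
Track B: 216, 343, 512, 729, 1000, 1331, ?, 2197 (consecutive cubes n³ from n = 6).
Filling track B at index 7 by its rule yields 1728.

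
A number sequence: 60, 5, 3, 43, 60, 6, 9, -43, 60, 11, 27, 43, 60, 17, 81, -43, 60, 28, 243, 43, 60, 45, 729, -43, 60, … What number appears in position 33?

Split by position mod 4: positions 1, 5, 9, … form one track, and each other residue class forms its own.
Subsequence A: 60, 60, 60, 60, 60, 60, 60. Always 60.
Subsequence B: 5, 6, 11, 17, 28, 45. A Fibonacci-like recurrence a_n = a_{n-1} + a_{n-2}.
Subsequence C: 3, 9, 27, 81, 243, 729. Powers of 3.
Subsequence D: 43, -43, 43, -43, 43, -43. The oscillation 43·(−1)^(n+1).
The 33rd slot belongs to subsequence A; its 9th term is 60.

60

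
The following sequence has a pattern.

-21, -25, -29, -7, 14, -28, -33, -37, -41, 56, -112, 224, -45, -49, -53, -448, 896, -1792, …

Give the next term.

-57

Positions follow the repeating pattern AAABBB; grouping by letter gives 2 tracks.
Track A: -21, -25, -29, -33, -37, -41, -45, -49, -53 — subtracting 4 each time.
Track B: -7, 14, -28, 56, -112, 224, -448, 896, -1792 — a geometric progression (common ratio -2).
The 19th slot belongs to track A; its 10th term is -57.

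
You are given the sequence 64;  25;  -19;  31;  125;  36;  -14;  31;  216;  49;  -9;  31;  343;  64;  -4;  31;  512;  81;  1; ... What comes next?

31

Split by position mod 4: positions 1, 5, 9, … form one track, and each other residue class forms its own.
Track A is 64, 125, 216, 343, 512, which is perfect cubes starting at 4³.
Track B is 25, 36, 49, 64, 81, which is consecutive squares n² from n = 5.
Track C is -19, -14, -9, -4, 1, which is arithmetic with common difference +5.
Track D is 31, 31, 31, 31, which is the constant sequence 31.
Position 20 falls in track D as its term 5, giving 31.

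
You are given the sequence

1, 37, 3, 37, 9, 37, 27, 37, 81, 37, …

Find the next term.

Positions 1, 3, 5, … form one subsequence and positions 2, 4, 6, … form another.
Subsequence A = 1, 3, 9, 27, 81: powers of 3.
Subsequence B = 37, 37, 37, 37, 37: always 37.
Position 11 falls in subsequence A as its term 6, giving 243.

243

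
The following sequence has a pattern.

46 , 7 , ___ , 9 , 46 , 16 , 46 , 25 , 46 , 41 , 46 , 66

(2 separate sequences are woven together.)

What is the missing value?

46

Taking every 2nd term gives 2 separate tracks.
Track A = 46, ?, 46, 46, 46, 46: the constant sequence 46.
Track B = 7, 9, 16, 25, 41, 66: each term equals the sum of the previous two.
Filling track A at index 2 by its rule yields 46.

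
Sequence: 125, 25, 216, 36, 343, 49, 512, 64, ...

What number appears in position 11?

1000

Split by position mod 2 into 2 tracks.
Track A: 125, 216, 343, 512 (the cubes 5³, 6³, 7³, …).
Track B: 25, 36, 49, 64 (perfect squares starting at 5²).
The 11th slot belongs to track A; its 6th term is 1000.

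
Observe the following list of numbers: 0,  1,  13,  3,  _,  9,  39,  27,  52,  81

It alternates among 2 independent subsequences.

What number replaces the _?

26

Odd-indexed and even-indexed terms follow separate rules.
Subsequence A: 0, 13, ?, 39, 52. Arithmetic, step +13.
Subsequence B: 1, 3, 9, 27, 81. Powers of 3.
Subsequence A's pattern makes the blank 26.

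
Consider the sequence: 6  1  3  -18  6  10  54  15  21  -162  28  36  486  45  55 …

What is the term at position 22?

-13122

Reading positions in blocks of 3 reveals the pattern ABB — 2 tracks woven together.
Stream A is 6, -18, 54, -162, 486, which is geometric, ×-3 each step.
Stream B is 1, 3, 6, 10, 15, 21, 28, 36, 45, 55, which is the triangular numbers T_1, T_2, ….
Position 22 → stream A, term 8 = -13122.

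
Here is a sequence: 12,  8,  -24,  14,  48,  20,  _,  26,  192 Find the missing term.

Taking every 2nd term gives 2 separate tracks.
Track A is 12, -24, 48, ?, 192, which is geometric with ratio -2.
Track B is 8, 14, 20, 26, which is linear: a_n = 2 + 6·n.
The gap is track A's term 4; the rule gives -96.

-96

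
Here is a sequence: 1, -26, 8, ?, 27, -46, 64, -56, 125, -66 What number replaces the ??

-36

Split by position mod 2 into 2 tracks.
Track A = 1, 8, 27, 64, 125: perfect cubes starting at 1³.
Track B = -26, ?, -46, -56, -66: linear: a_n = -16 − 10·n.
Track B's pattern makes the blank -36.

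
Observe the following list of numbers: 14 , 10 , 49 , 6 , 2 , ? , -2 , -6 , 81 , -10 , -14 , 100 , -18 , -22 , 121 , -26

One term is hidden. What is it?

Positions follow the repeating pattern AAB; grouping by letter gives 2 tracks.
Track A: 14, 10, 6, 2, -2, -6, -10, -14, -18, -22, -26. Arithmetic with common difference −4.
Track B: 49, ?, 81, 100, 121. The squares 7², 8², 9², ….
So the missing entry in track B is 64.

64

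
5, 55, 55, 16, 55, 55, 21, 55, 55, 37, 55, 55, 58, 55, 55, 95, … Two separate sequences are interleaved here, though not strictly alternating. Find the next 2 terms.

55, 55

The slot pattern repeats as ABB (period 3), so there are 2 interleaved tracks.
Track A: 5, 16, 21, 37, 58, 95 — a Fibonacci-like recurrence a_n = a_{n-1} + a_{n-2}.
Track B: 55, 55, 55, 55, 55, 55, 55, 55, 55, 55 — constant 55.
Term 17 comes from track B (its 11th entry): 55.
Term 18 comes from track B (its 12th entry): 55.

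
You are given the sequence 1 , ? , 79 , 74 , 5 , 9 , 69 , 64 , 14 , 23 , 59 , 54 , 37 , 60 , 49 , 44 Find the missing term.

4

Reading positions in blocks of 4 reveals the pattern AABB — 2 tracks woven together.
Track A: 1, ?, 5, 9, 14, 23, 37, 60. Each term equals the sum of the previous two.
Track B: 79, 74, 69, 64, 59, 54, 49, 44. Arithmetic, step −5.
Filling track A at index 2 by its rule yields 4.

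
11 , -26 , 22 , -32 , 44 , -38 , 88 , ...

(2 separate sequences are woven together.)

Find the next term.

Split by position mod 2 into 2 tracks.
Track A: 11, 22, 44, 88 (multiplying by 2 each time).
Track B: -26, -32, -38 (arithmetic, step −6).
The 8th slot belongs to track B; its 4th term is -44.

-44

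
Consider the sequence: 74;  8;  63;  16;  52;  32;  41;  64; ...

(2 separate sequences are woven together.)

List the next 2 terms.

30, 128

The terms cycle through 2 interleaved subsequences.
Stream A = 74, 63, 52, 41: linear: a_n = 85 − 11·n.
Stream B = 8, 16, 32, 64: successive powers of 2.
The 9th slot belongs to stream A; its 5th term is 30.
Position 10 falls in stream B as its term 5, giving 128.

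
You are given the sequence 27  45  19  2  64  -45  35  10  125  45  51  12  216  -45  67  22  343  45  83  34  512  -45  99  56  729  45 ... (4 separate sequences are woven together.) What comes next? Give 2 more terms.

Taking every 4th term gives 4 separate tracks.
Stream A: 27, 64, 125, 216, 343, 512, 729. The cubes 3³, 4³, 5³, ….
Stream B: 45, -45, 45, -45, 45, -45, 45. Alternating ±45.
Stream C: 19, 35, 51, 67, 83, 99. Adding 16 each time.
Stream D: 2, 10, 12, 22, 34, 56. Each term equals the sum of the previous two.
The 27th slot belongs to stream C; its 7th term is 115.
Position 28 falls in stream D as its term 7, giving 90.

115, 90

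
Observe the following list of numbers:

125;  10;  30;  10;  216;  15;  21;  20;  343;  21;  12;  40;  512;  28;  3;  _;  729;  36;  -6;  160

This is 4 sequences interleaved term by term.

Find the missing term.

80

Split by position mod 4 into 4 tracks.
Track A is 125, 216, 343, 512, 729, which is the cubes 5³, 6³, 7³, ….
Track B is 10, 15, 21, 28, 36, which is triangular numbers n(n+1)/2 for n = 4, 5, ….
Track C is 30, 21, 12, 3, -6, which is arithmetic, step −9.
Track D is 10, 20, 40, ?, 160, which is geometric, ×2 each step.
The gap is track D's term 4; the rule gives 80.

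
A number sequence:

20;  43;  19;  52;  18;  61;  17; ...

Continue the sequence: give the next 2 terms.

70, 16

The terms cycle through 2 interleaved subsequences.
Track A: 20, 19, 18, 17. Arithmetic, step −1.
Track B: 43, 52, 61. Linear: a_n = 34 + 9·n.
Term 8 comes from track B (its 4th entry): 70.
Position 9 falls in track A as its term 5, giving 16.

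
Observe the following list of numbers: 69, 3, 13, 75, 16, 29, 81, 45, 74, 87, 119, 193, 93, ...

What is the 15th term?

Positions follow the repeating pattern ABB; grouping by letter gives 2 tracks.
Track A: 69, 75, 81, 87, 93 — linear: a_n = 63 + 6·n.
Track B: 3, 13, 16, 29, 45, 74, 119, 193 — a Fibonacci-like recurrence a_n = a_{n-1} + a_{n-2}.
Term 15 comes from track B (its 10th entry): 505.

505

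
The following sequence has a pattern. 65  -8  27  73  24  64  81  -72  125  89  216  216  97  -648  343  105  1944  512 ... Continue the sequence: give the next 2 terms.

113, -5832

Read the sequence 3 terms at a time; column i is its own pattern.
Subsequence A: 65, 73, 81, 89, 97, 105 — arithmetic, step +8.
Subsequence B: -8, 24, -72, 216, -648, 1944 — multiplying by -3 each time.
Subsequence C: 27, 64, 125, 216, 343, 512 — perfect cubes starting at 3³.
The 19th slot belongs to subsequence A; its 7th term is 113.
Position 20 → subsequence B, term 7 = -5832.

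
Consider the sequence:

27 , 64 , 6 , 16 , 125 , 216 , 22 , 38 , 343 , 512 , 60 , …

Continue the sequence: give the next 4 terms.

Reading positions in blocks of 4 reveals the pattern AABB — 2 tracks woven together.
Track A: 27, 64, 125, 216, 343, 512 (perfect cubes starting at 3³).
Track B: 6, 16, 22, 38, 60 (a Fibonacci-like recurrence a_n = a_{n-1} + a_{n-2}).
Position 12 falls in track B as its term 6, giving 98.
Term 13 comes from track A (its 7th entry): 729.
Term 14 comes from track A (its 8th entry): 1000.
The 15th slot belongs to track B; its 7th term is 158.

98, 729, 1000, 158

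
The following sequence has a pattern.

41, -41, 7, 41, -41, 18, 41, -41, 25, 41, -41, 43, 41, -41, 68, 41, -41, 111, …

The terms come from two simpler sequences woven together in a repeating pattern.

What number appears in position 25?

Positions follow the repeating pattern AAB; grouping by letter gives 2 tracks.
Track A: 41, -41, 41, -41, 41, -41, 41, -41, 41, -41, 41, -41. Alternating ±41.
Track B: 7, 18, 25, 43, 68, 111. A Fibonacci-like recurrence a_n = a_{n-1} + a_{n-2}.
Position 25 falls in track A as its term 17, giving 41.

41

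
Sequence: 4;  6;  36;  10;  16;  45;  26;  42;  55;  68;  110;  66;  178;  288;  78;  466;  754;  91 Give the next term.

Reading positions in blocks of 3 reveals the pattern AAB — 2 tracks woven together.
Subsequence A: 4, 6, 10, 16, 26, 42, 68, 110, 178, 288, 466, 754. Fibonacci-style (each term is the sum of the two before it).
Subsequence B: 36, 45, 55, 66, 78, 91. Triangular numbers starting at T_8.
Position 19 → subsequence A, term 13 = 1220.

1220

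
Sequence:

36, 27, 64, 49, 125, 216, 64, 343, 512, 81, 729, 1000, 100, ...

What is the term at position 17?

Reading positions in blocks of 3 reveals the pattern ABB — 2 tracks woven together.
Track A: 36, 49, 64, 81, 100. Perfect squares starting at 6².
Track B: 27, 64, 125, 216, 343, 512, 729, 1000. The cubes 3³, 4³, 5³, ….
Term 17 comes from track B (its 11th entry): 2197.

2197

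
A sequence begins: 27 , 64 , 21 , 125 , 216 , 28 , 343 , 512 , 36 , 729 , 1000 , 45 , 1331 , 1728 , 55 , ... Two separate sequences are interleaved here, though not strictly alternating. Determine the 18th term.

66

Positions follow the repeating pattern AAB; grouping by letter gives 2 tracks.
Stream A: 27, 64, 125, 216, 343, 512, 729, 1000, 1331, 1728 (consecutive cubes n³ from n = 3).
Stream B: 21, 28, 36, 45, 55 (triangular numbers n(n+1)/2 for n = 6, 7, …).
Term 18 comes from stream B (its 6th entry): 66.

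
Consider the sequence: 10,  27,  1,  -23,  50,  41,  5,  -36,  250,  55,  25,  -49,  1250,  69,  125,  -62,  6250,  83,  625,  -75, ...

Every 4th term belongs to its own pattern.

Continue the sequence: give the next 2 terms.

31250, 97

Split by position mod 4: positions 1, 5, 9, … form one track, and each other residue class forms its own.
Track A: 10, 50, 250, 1250, 6250 (geometric with ratio 5).
Track B: 27, 41, 55, 69, 83 (adding 14 each time).
Track C: 1, 5, 25, 125, 625 (successive powers of 5).
Track D: -23, -36, -49, -62, -75 (arithmetic with common difference −13).
Position 21 → track A, term 6 = 31250.
Term 22 comes from track B (its 6th entry): 97.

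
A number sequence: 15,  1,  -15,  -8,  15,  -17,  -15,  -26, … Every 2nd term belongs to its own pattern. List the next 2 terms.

15, -35

Taking every 2nd term gives 2 separate tracks.
Track A: 15, -15, 15, -15. Oscillating between 15 and -15.
Track B: 1, -8, -17, -26. Subtracting 9 each time.
The 9th slot belongs to track A; its 5th term is 15.
Position 10 falls in track B as its term 5, giving -35.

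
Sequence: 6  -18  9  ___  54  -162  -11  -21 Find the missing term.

-1

Positions follow the repeating pattern AABB; grouping by letter gives 2 tracks.
Stream A = 6, -18, 54, -162: geometric with ratio -3.
Stream B = 9, ?, -11, -21: arithmetic with common difference −10.
So the missing entry in stream B is -1.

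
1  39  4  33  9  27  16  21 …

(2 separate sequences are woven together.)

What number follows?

Positions 1, 3, 5, … form one subsequence and positions 2, 4, 6, … form another.
Subsequence A: 1, 4, 9, 16 — the squares 1², 2², 3², ….
Subsequence B: 39, 33, 27, 21 — arithmetic with common difference −6.
The 9th slot belongs to subsequence A; its 5th term is 25.

25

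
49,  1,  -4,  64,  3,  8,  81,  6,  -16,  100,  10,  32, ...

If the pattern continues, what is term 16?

144

Taking every 3rd term gives 3 separate tracks.
Stream A: 49, 64, 81, 100. Consecutive squares n² from n = 7.
Stream B: 1, 3, 6, 10. Triangular numbers n(n+1)/2 for n = 1, 2, ….
Stream C: -4, 8, -16, 32. A geometric progression (common ratio -2).
Term 16 comes from stream A (its 6th entry): 144.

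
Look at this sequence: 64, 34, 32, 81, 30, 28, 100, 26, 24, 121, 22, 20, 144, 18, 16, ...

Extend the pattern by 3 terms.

Positions follow the repeating pattern ABB; grouping by letter gives 2 tracks.
Track A: 64, 81, 100, 121, 144 (consecutive squares n² from n = 8).
Track B: 34, 32, 30, 28, 26, 24, 22, 20, 18, 16 (arithmetic with common difference −2).
The 16th slot belongs to track A; its 6th term is 169.
Position 17 falls in track B as its term 11, giving 14.
Term 18 comes from track B (its 12th entry): 12.

169, 14, 12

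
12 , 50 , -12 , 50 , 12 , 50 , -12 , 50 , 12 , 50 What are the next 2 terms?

-12, 50

The terms cycle through 2 interleaved subsequences.
Subsequence A: 12, -12, 12, -12, 12. Alternating ±12.
Subsequence B: 50, 50, 50, 50, 50. Constant 50.
Term 11 comes from subsequence A (its 6th entry): -12.
Term 12 comes from subsequence B (its 6th entry): 50.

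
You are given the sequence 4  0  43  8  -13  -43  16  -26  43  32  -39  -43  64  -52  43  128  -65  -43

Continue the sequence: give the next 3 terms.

256, -78, 43

Split by position mod 3: positions 1, 4, 7, … form one track, and each other residue class forms its own.
Subsequence A = 4, 8, 16, 32, 64, 128: powers 2^2, 2^3, 2^4, ….
Subsequence B = 0, -13, -26, -39, -52, -65: arithmetic, step −13.
Subsequence C = 43, -43, 43, -43, 43, -43: the oscillation 43·(−1)^(n+1).
Term 19 comes from subsequence A (its 7th entry): 256.
The 20th slot belongs to subsequence B; its 7th term is -78.
The 21st slot belongs to subsequence C; its 7th term is 43.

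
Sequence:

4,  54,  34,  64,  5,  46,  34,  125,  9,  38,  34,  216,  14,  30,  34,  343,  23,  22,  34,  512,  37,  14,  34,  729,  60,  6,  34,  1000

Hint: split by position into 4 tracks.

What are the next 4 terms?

97, -2, 34, 1331

The terms cycle through 4 interleaved subsequences.
Stream A: 4, 5, 9, 14, 23, 37, 60. A Fibonacci-like recurrence a_n = a_{n-1} + a_{n-2}.
Stream B: 54, 46, 38, 30, 22, 14, 6. Arithmetic with common difference −8.
Stream C: 34, 34, 34, 34, 34, 34, 34. The constant sequence 34.
Stream D: 64, 125, 216, 343, 512, 729, 1000. Perfect cubes starting at 4³.
Position 29 → stream A, term 8 = 97.
Position 30 → stream B, term 8 = -2.
The 31st slot belongs to stream C; its 8th term is 34.
Term 32 comes from stream D (its 8th entry): 1331.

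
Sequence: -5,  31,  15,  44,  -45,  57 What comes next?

Positions 1, 3, 5, … form one subsequence and positions 2, 4, 6, … form another.
Track A: -5, 15, -45. A geometric progression (common ratio -3).
Track B: 31, 44, 57. Linear: a_n = 18 + 13·n.
The 7th slot belongs to track A; its 4th term is 135.

135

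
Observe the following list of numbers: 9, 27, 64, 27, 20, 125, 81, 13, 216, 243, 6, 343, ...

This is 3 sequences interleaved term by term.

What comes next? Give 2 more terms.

Read the sequence 3 terms at a time; column i is its own pattern.
Stream A: 9, 27, 81, 243 — powers of 3.
Stream B: 27, 20, 13, 6 — arithmetic, step −7.
Stream C: 64, 125, 216, 343 — consecutive cubes n³ from n = 4.
Term 13 comes from stream A (its 5th entry): 729.
Position 14 → stream B, term 5 = -1.

729, -1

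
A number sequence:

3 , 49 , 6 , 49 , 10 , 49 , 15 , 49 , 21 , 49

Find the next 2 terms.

Split by position mod 2 into 2 tracks.
Track A = 3, 6, 10, 15, 21: the triangular numbers T_2, T_3, ….
Track B = 49, 49, 49, 49, 49: constant 49.
Position 11 → track A, term 6 = 28.
Position 12 falls in track B as its term 6, giving 49.

28, 49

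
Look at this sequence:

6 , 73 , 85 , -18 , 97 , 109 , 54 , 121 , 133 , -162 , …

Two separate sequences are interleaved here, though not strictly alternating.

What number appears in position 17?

193

Reading positions in blocks of 3 reveals the pattern ABB — 2 tracks woven together.
Track A: 6, -18, 54, -162 (multiplying by -3 each time).
Track B: 73, 85, 97, 109, 121, 133 (linear: a_n = 61 + 12·n).
Position 17 falls in track B as its term 11, giving 193.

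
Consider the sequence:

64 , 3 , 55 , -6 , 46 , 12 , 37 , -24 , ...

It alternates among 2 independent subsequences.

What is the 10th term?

48

Split by position mod 2 into 2 tracks.
Subsequence A: 64, 55, 46, 37 — linear: a_n = 73 − 9·n.
Subsequence B: 3, -6, 12, -24 — geometric with ratio -2.
Position 10 → subsequence B, term 5 = 48.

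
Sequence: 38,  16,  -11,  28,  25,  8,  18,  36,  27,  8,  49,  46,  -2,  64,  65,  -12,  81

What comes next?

84

Read the sequence 3 terms at a time; column i is its own pattern.
Track A: 38, 28, 18, 8, -2, -12 (subtracting 10 each time).
Track B: 16, 25, 36, 49, 64, 81 (consecutive squares n² from n = 4).
Track C: -11, 8, 27, 46, 65 (linear: a_n = -30 + 19·n).
The 18th slot belongs to track C; its 6th term is 84.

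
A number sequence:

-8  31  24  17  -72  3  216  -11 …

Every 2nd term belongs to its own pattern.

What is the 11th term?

1944

Taking every 2nd term gives 2 separate tracks.
Subsequence A: -8, 24, -72, 216 (geometric with ratio -3).
Subsequence B: 31, 17, 3, -11 (linear: a_n = 45 − 14·n).
The 11th slot belongs to subsequence A; its 6th term is 1944.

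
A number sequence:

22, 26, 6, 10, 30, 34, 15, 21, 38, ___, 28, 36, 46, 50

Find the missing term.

Reading positions in blocks of 4 reveals the pattern AABB — 2 tracks woven together.
Stream A is 22, 26, 30, 34, 38, ?, 46, 50, which is adding 4 each time.
Stream B is 6, 10, 15, 21, 28, 36, which is the triangular numbers T_3, T_4, ….
So the missing entry in stream A is 42.

42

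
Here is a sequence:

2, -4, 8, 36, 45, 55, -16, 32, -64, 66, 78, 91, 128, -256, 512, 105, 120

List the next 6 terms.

136, -1024, 2048, -4096, 153, 171

The slot pattern repeats as AAABBB (period 6), so there are 2 interleaved tracks.
Track A = 2, -4, 8, -16, 32, -64, 128, -256, 512: multiplying by -2 each time.
Track B = 36, 45, 55, 66, 78, 91, 105, 120: triangular numbers starting at T_8.
Position 18 falls in track B as its term 9, giving 136.
Position 19 falls in track A as its term 10, giving -1024.
Position 20 falls in track A as its term 11, giving 2048.
Position 21 → track A, term 12 = -4096.
Position 22 falls in track B as its term 10, giving 153.
Term 23 comes from track B (its 11th entry): 171.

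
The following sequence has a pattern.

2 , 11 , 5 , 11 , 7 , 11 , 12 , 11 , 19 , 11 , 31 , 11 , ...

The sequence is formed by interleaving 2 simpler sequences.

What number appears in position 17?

Split by position mod 2 into 2 tracks.
Stream A = 2, 5, 7, 12, 19, 31: each term equals the sum of the previous two.
Stream B = 11, 11, 11, 11, 11, 11: constant 11.
Term 17 comes from stream A (its 9th entry): 131.

131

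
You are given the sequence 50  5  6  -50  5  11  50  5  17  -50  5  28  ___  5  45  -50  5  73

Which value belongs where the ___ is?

Split by position mod 3: positions 1, 4, 7, … form one track, and each other residue class forms its own.
Track A is 50, -50, 50, -50, ?, -50, which is oscillating between 50 and -50.
Track B is 5, 5, 5, 5, 5, 5, which is constant 5.
Track C is 6, 11, 17, 28, 45, 73, which is a Fibonacci-like recurrence a_n = a_{n-1} + a_{n-2}.
Filling track A at index 5 by its rule yields 50.

50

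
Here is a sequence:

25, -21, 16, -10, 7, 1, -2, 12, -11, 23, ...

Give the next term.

-20

The terms cycle through 2 interleaved subsequences.
Track A: 25, 16, 7, -2, -11. Linear: a_n = 34 − 9·n.
Track B: -21, -10, 1, 12, 23. Linear: a_n = -32 + 11·n.
Position 11 → track A, term 6 = -20.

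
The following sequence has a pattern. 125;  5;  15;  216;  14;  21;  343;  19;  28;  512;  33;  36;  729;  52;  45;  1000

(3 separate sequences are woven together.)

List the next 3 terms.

85, 55, 1331

Split by position mod 3: positions 1, 4, 7, … form one track, and each other residue class forms its own.
Subsequence A = 125, 216, 343, 512, 729, 1000: the cubes 5³, 6³, 7³, ….
Subsequence B = 5, 14, 19, 33, 52: a Fibonacci-like recurrence a_n = a_{n-1} + a_{n-2}.
Subsequence C = 15, 21, 28, 36, 45: the triangular numbers T_5, T_6, ….
Position 17 → subsequence B, term 6 = 85.
Term 18 comes from subsequence C (its 6th entry): 55.
Position 19 falls in subsequence A as its term 7, giving 1331.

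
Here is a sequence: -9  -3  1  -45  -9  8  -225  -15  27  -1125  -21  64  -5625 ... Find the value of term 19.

Read the sequence 3 terms at a time; column i is its own pattern.
Track A: -9, -45, -225, -1125, -5625 (a geometric progression (common ratio 5)).
Track B: -3, -9, -15, -21 (arithmetic with common difference −6).
Track C: 1, 8, 27, 64 (the cubes 1³, 2³, 3³, …).
The 19th slot belongs to track A; its 7th term is -140625.

-140625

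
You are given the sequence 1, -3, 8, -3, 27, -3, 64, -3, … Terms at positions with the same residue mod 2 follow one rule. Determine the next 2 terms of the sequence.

125, -3

Odd-indexed and even-indexed terms follow separate rules.
Subsequence A = 1, 8, 27, 64: consecutive cubes n³ from n = 1.
Subsequence B = -3, -3, -3, -3: the constant sequence -3.
Position 9 falls in subsequence A as its term 5, giving 125.
Term 10 comes from subsequence B (its 5th entry): -3.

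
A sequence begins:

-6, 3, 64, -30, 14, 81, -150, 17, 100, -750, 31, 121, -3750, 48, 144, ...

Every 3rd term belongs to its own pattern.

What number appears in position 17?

79

Split by position mod 3 into 3 tracks.
Track A = -6, -30, -150, -750, -3750: multiplying by 5 each time.
Track B = 3, 14, 17, 31, 48: a Fibonacci-like recurrence a_n = a_{n-1} + a_{n-2}.
Track C = 64, 81, 100, 121, 144: consecutive squares n² from n = 8.
The 17th slot belongs to track B; its 6th term is 79.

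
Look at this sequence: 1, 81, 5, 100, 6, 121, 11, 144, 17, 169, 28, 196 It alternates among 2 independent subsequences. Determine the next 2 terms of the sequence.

45, 225

Odd-indexed and even-indexed terms follow separate rules.
Stream A is 1, 5, 6, 11, 17, 28, which is each term equals the sum of the previous two.
Stream B is 81, 100, 121, 144, 169, 196, which is the squares 9², 10², 11², ….
Position 13 → stream A, term 7 = 45.
Term 14 comes from stream B (its 7th entry): 225.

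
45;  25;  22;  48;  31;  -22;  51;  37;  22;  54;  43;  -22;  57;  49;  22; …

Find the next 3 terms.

60, 55, -22

Read the sequence 3 terms at a time; column i is its own pattern.
Track A: 45, 48, 51, 54, 57 — arithmetic, step +3.
Track B: 25, 31, 37, 43, 49 — adding 6 each time.
Track C: 22, -22, 22, -22, 22 — the oscillation 22·(−1)^(n+1).
Position 16 falls in track A as its term 6, giving 60.
Position 17 falls in track B as its term 6, giving 55.
Position 18 falls in track C as its term 6, giving -22.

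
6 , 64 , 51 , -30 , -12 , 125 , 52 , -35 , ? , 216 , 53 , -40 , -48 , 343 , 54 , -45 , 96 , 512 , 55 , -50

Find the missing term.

Split by position mod 4: positions 1, 5, 9, … form one track, and each other residue class forms its own.
Track A = 6, -12, ?, -48, 96: a geometric progression (common ratio -2).
Track B = 64, 125, 216, 343, 512: consecutive cubes n³ from n = 4.
Track C = 51, 52, 53, 54, 55: linear: a_n = 50 + n.
Track D = -30, -35, -40, -45, -50: arithmetic, step −5.
Filling track A at index 3 by its rule yields 24.

24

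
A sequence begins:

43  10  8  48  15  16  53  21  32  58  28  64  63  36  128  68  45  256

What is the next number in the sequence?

73

Taking every 3rd term gives 3 separate tracks.
Track A is 43, 48, 53, 58, 63, 68, which is arithmetic with common difference +5.
Track B is 10, 15, 21, 28, 36, 45, which is the triangular numbers T_4, T_5, ….
Track C is 8, 16, 32, 64, 128, 256, which is geometric, ×2 each step.
Term 19 comes from track A (its 7th entry): 73.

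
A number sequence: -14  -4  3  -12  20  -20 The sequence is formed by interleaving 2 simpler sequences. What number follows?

Taking every 2nd term gives 2 separate tracks.
Track A: -14, 3, 20 — adding 17 each time.
Track B: -4, -12, -20 — subtracting 8 each time.
Term 7 comes from track A (its 4th entry): 37.

37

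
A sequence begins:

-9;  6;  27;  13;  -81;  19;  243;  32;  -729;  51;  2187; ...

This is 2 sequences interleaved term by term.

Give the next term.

83

Split by position mod 2 into 2 tracks.
Subsequence A: -9, 27, -81, 243, -729, 2187. A geometric progression (common ratio -3).
Subsequence B: 6, 13, 19, 32, 51. Fibonacci-style (each term is the sum of the two before it).
Position 12 → subsequence B, term 6 = 83.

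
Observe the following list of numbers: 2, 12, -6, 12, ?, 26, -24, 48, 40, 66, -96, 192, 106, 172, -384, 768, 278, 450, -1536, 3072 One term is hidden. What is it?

Reading positions in blocks of 4 reveals the pattern AABB — 2 tracks woven together.
Subsequence A: 2, 12, ?, 26, 40, 66, 106, 172, 278, 450. A Fibonacci-like recurrence a_n = a_{n-1} + a_{n-2}.
Subsequence B: -6, 12, -24, 48, -96, 192, -384, 768, -1536, 3072. Multiplying by -2 each time.
So the missing entry in subsequence A is 14.

14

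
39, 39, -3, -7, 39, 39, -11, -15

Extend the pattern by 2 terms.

39, 39

Positions follow the repeating pattern AABB; grouping by letter gives 2 tracks.
Track A is 39, 39, 39, 39, which is the constant sequence 39.
Track B is -3, -7, -11, -15, which is subtracting 4 each time.
The 9th slot belongs to track A; its 5th term is 39.
The 10th slot belongs to track A; its 6th term is 39.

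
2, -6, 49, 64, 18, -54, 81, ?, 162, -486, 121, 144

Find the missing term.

100

Positions follow the repeating pattern AABB; grouping by letter gives 2 tracks.
Track A: 2, -6, 18, -54, 162, -486. A geometric progression (common ratio -3).
Track B: 49, 64, 81, ?, 121, 144. Consecutive squares n² from n = 7.
Track B's pattern makes the blank 100.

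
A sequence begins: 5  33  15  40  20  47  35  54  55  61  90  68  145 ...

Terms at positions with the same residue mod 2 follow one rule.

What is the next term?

Taking every 2nd term gives 2 separate tracks.
Track A = 5, 15, 20, 35, 55, 90, 145: Fibonacci-style (each term is the sum of the two before it).
Track B = 33, 40, 47, 54, 61, 68: arithmetic with common difference +7.
Position 14 → track B, term 7 = 75.

75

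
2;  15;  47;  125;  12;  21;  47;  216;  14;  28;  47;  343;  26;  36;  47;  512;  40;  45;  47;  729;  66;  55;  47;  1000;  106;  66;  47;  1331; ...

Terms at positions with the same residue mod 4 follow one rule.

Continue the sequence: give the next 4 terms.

The terms cycle through 4 interleaved subsequences.
Track A: 2, 12, 14, 26, 40, 66, 106. Each term equals the sum of the previous two.
Track B: 15, 21, 28, 36, 45, 55, 66. Triangular numbers starting at T_5.
Track C: 47, 47, 47, 47, 47, 47, 47. The constant sequence 47.
Track D: 125, 216, 343, 512, 729, 1000, 1331. Consecutive cubes n³ from n = 5.
Term 29 comes from track A (its 8th entry): 172.
Position 30 falls in track B as its term 8, giving 78.
Position 31 → track C, term 8 = 47.
Term 32 comes from track D (its 8th entry): 1728.

172, 78, 47, 1728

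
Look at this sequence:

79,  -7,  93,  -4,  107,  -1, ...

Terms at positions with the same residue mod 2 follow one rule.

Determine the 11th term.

149

Taking every 2nd term gives 2 separate tracks.
Subsequence A = 79, 93, 107: arithmetic with common difference +14.
Subsequence B = -7, -4, -1: adding 3 each time.
Position 11 → subsequence A, term 6 = 149.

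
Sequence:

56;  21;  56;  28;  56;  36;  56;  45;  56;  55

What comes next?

Odd-indexed and even-indexed terms follow separate rules.
Track A: 56, 56, 56, 56, 56. Always 56.
Track B: 21, 28, 36, 45, 55. The triangular numbers T_6, T_7, ….
The 11th slot belongs to track A; its 6th term is 56.

56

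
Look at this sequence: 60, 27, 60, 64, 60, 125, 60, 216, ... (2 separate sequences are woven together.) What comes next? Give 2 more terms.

Split by position mod 2 into 2 tracks.
Stream A is 60, 60, 60, 60, which is the constant sequence 60.
Stream B is 27, 64, 125, 216, which is the cubes 3³, 4³, 5³, ….
The 9th slot belongs to stream A; its 5th term is 60.
Term 10 comes from stream B (its 5th entry): 343.

60, 343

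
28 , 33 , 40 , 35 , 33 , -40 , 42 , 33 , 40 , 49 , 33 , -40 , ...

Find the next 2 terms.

56, 33

Read the sequence 3 terms at a time; column i is its own pattern.
Track A: 28, 35, 42, 49 (adding 7 each time).
Track B: 33, 33, 33, 33 (constant 33).
Track C: 40, -40, 40, -40 (the oscillation 40·(−1)^(n+1)).
The 13th slot belongs to track A; its 5th term is 56.
Position 14 falls in track B as its term 5, giving 33.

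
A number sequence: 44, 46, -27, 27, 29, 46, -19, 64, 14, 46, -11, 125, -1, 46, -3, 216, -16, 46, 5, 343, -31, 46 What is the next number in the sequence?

Split by position mod 4 into 4 tracks.
Track A = 44, 29, 14, -1, -16, -31: linear: a_n = 59 − 15·n.
Track B = 46, 46, 46, 46, 46, 46: the constant sequence 46.
Track C = -27, -19, -11, -3, 5: arithmetic with common difference +8.
Track D = 27, 64, 125, 216, 343: consecutive cubes n³ from n = 3.
Term 23 comes from track C (its 6th entry): 13.

13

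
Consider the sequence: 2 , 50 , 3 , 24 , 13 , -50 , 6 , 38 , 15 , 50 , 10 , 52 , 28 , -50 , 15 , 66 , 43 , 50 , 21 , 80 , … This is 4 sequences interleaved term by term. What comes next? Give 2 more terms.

Taking every 4th term gives 4 separate tracks.
Stream A: 2, 13, 15, 28, 43 — a Fibonacci-like recurrence a_n = a_{n-1} + a_{n-2}.
Stream B: 50, -50, 50, -50, 50 — alternating ±50.
Stream C: 3, 6, 10, 15, 21 — the triangular numbers T_2, T_3, ….
Stream D: 24, 38, 52, 66, 80 — arithmetic with common difference +14.
The 21st slot belongs to stream A; its 6th term is 71.
Position 22 falls in stream B as its term 6, giving -50.

71, -50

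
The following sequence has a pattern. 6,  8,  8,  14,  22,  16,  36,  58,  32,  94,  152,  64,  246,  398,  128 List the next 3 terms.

The slot pattern repeats as AAB (period 3), so there are 2 interleaved tracks.
Track A: 6, 8, 14, 22, 36, 58, 94, 152, 246, 398 (Fibonacci-style (each term is the sum of the two before it)).
Track B: 8, 16, 32, 64, 128 (powers of 2).
The 16th slot belongs to track A; its 11th term is 644.
Position 17 falls in track A as its term 12, giving 1042.
Position 18 → track B, term 6 = 256.

644, 1042, 256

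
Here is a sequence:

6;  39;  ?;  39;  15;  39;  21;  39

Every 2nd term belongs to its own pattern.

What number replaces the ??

Split by position mod 2 into 2 tracks.
Subsequence A = 6, ?, 15, 21: the triangular numbers T_3, T_4, ….
Subsequence B = 39, 39, 39, 39: the constant sequence 39.
So the missing entry in subsequence A is 10.

10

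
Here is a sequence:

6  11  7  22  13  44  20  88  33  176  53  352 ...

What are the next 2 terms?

86, 704

Odd-indexed and even-indexed terms follow separate rules.
Subsequence A: 6, 7, 13, 20, 33, 53 (Fibonacci-style (each term is the sum of the two before it)).
Subsequence B: 11, 22, 44, 88, 176, 352 (multiplying by 2 each time).
The 13th slot belongs to subsequence A; its 7th term is 86.
Position 14 falls in subsequence B as its term 7, giving 704.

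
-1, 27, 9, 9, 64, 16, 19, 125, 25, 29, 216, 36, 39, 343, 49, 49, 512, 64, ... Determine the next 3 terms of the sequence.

Split by position mod 3: positions 1, 4, 7, … form one track, and each other residue class forms its own.
Track A: -1, 9, 19, 29, 39, 49. Arithmetic with common difference +10.
Track B: 27, 64, 125, 216, 343, 512. The cubes 3³, 4³, 5³, ….
Track C: 9, 16, 25, 36, 49, 64. Perfect squares starting at 3².
The 19th slot belongs to track A; its 7th term is 59.
Term 20 comes from track B (its 7th entry): 729.
Position 21 falls in track C as its term 7, giving 81.

59, 729, 81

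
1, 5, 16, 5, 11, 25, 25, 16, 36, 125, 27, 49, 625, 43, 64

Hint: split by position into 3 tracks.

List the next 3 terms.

Split by position mod 3 into 3 tracks.
Track A is 1, 5, 25, 125, 625, which is successive powers of 5.
Track B is 5, 11, 16, 27, 43, which is a Fibonacci-like recurrence a_n = a_{n-1} + a_{n-2}.
Track C is 16, 25, 36, 49, 64, which is perfect squares starting at 4².
Position 16 → track A, term 6 = 3125.
Position 17 → track B, term 6 = 70.
Position 18 falls in track C as its term 6, giving 81.

3125, 70, 81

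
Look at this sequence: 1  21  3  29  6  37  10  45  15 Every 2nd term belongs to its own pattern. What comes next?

53

Split by position mod 2 into 2 tracks.
Track A = 1, 3, 6, 10, 15: the triangular numbers T_1, T_2, ….
Track B = 21, 29, 37, 45: arithmetic, step +8.
Position 10 falls in track B as its term 5, giving 53.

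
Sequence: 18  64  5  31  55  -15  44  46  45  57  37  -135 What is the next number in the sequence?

Taking every 3rd term gives 3 separate tracks.
Stream A: 18, 31, 44, 57 (arithmetic, step +13).
Stream B: 64, 55, 46, 37 (linear: a_n = 73 − 9·n).
Stream C: 5, -15, 45, -135 (geometric with ratio -3).
The 13th slot belongs to stream A; its 5th term is 70.

70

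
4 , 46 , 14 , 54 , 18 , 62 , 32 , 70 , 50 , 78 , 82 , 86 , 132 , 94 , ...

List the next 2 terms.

The terms cycle through 2 interleaved subsequences.
Subsequence A: 4, 14, 18, 32, 50, 82, 132 (each term equals the sum of the previous two).
Subsequence B: 46, 54, 62, 70, 78, 86, 94 (arithmetic with common difference +8).
The 15th slot belongs to subsequence A; its 8th term is 214.
Position 16 falls in subsequence B as its term 8, giving 102.

214, 102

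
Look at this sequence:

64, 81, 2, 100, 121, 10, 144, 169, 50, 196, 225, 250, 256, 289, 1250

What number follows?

The slot pattern repeats as AAB (period 3), so there are 2 interleaved tracks.
Stream A is 64, 81, 100, 121, 144, 169, 196, 225, 256, 289, which is consecutive squares n² from n = 8.
Stream B is 2, 10, 50, 250, 1250, which is geometric, ×5 each step.
Position 16 falls in stream A as its term 11, giving 324.

324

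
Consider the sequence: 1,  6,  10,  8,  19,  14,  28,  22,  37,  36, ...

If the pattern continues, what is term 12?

58

Taking every 2nd term gives 2 separate tracks.
Track A: 1, 10, 19, 28, 37 (linear: a_n = -8 + 9·n).
Track B: 6, 8, 14, 22, 36 (a Fibonacci-like recurrence a_n = a_{n-1} + a_{n-2}).
Term 12 comes from track B (its 6th entry): 58.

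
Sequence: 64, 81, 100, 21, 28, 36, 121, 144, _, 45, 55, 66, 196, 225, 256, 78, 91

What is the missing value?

169

Positions follow the repeating pattern AAABBB; grouping by letter gives 2 tracks.
Track A: 64, 81, 100, 121, 144, ?, 196, 225, 256 — consecutive squares n² from n = 8.
Track B: 21, 28, 36, 45, 55, 66, 78, 91 — the triangular numbers T_6, T_7, ….
The gap is track A's term 6; the rule gives 169.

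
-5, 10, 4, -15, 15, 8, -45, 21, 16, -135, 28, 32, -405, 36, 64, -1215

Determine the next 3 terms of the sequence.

45, 128, -3645

The terms cycle through 3 interleaved subsequences.
Stream A is -5, -15, -45, -135, -405, -1215, which is geometric, ×3 each step.
Stream B is 10, 15, 21, 28, 36, which is triangular numbers starting at T_4.
Stream C is 4, 8, 16, 32, 64, which is successive powers of 2.
Term 17 comes from stream B (its 6th entry): 45.
Position 18 falls in stream C as its term 6, giving 128.
Term 19 comes from stream A (its 7th entry): -3645.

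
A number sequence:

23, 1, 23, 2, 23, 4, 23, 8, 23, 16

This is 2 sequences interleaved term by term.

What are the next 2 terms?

23, 32

Odd-indexed and even-indexed terms follow separate rules.
Track A: 23, 23, 23, 23, 23. Constant 23.
Track B: 1, 2, 4, 8, 16. Powers of 2.
Term 11 comes from track A (its 6th entry): 23.
Term 12 comes from track B (its 6th entry): 32.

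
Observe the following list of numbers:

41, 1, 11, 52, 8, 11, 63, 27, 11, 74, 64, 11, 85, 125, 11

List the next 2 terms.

The terms cycle through 3 interleaved subsequences.
Stream A: 41, 52, 63, 74, 85 (arithmetic with common difference +11).
Stream B: 1, 8, 27, 64, 125 (perfect cubes starting at 1³).
Stream C: 11, 11, 11, 11, 11 (always 11).
Position 16 falls in stream A as its term 6, giving 96.
Position 17 → stream B, term 6 = 216.

96, 216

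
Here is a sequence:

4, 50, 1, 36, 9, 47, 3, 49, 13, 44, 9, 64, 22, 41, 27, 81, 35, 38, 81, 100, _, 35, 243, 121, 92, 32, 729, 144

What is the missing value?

Split by position mod 4: positions 1, 5, 9, … form one track, and each other residue class forms its own.
Subsequence A: 4, 9, 13, 22, 35, ?, 92. Each term equals the sum of the previous two.
Subsequence B: 50, 47, 44, 41, 38, 35, 32. Linear: a_n = 53 − 3·n.
Subsequence C: 1, 3, 9, 27, 81, 243, 729. Powers 3^0, 3^1, 3^2, ….
Subsequence D: 36, 49, 64, 81, 100, 121, 144. Perfect squares starting at 6².
So the missing entry in subsequence A is 57.

57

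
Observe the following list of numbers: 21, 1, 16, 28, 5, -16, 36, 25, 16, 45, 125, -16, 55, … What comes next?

Split by position mod 3 into 3 tracks.
Stream A is 21, 28, 36, 45, 55, which is triangular numbers starting at T_6.
Stream B is 1, 5, 25, 125, which is a geometric progression (common ratio 5).
Stream C is 16, -16, 16, -16, which is the oscillation 16·(−1)^(n+1).
Term 14 comes from stream B (its 5th entry): 625.

625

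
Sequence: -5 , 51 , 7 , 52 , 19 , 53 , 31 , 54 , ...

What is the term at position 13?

67

Odd-indexed and even-indexed terms follow separate rules.
Subsequence A: -5, 7, 19, 31. Arithmetic with common difference +12.
Subsequence B: 51, 52, 53, 54. Linear: a_n = 50 + n.
Position 13 → subsequence A, term 7 = 67.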